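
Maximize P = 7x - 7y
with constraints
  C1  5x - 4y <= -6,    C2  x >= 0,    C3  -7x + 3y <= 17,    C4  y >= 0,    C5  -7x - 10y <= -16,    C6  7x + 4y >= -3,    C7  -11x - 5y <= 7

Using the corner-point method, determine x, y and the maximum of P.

Vertices and P = 7x - 7y:
  (2/39, 61/39) → P = -413/39
  (0, 17/3) → P = -119/3
  (0, 8/5) → P = -56/5
The feasible region is unbounded (it extends along (3, 7), (4, 5)), but P strictly decreases along every unbounded feasible direction, so there is no improving ray and the maximum is attained at a vertex.

x = 2/39, y = 61/39, maximum P = -413/39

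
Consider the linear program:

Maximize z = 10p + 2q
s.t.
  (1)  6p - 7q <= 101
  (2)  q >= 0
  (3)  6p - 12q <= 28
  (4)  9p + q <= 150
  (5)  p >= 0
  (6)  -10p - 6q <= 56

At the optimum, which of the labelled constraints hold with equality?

(4) and (5)

Feasible corners and z = 10p + 2q:
  (14/3, 0) → z = 140/3
  (0, 0) → z = 0
  (914/57, 108/19) → z = 9788/57
  (0, 150) → z = 300

The maximum is at (0, 150). Substituting into each constraint, equality holds for (4) and (5); the remaining constraints have slack.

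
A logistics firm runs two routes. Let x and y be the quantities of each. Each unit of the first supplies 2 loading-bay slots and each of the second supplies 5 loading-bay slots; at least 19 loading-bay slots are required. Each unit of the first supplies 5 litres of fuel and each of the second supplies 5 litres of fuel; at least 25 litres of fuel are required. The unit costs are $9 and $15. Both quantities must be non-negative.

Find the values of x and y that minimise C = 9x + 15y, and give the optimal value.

Corner points and C = 9x + 15y:
  (0, 5) → C = 75
  (19/2, 0) → C = 171/2
  (2, 3) → C = 63
The feasible region is unbounded (it extends along (0, 1), (1, 0)), but C strictly increases along every unbounded feasible direction, so there is no improving ray and the minimum is attained at a vertex.

x = 2, y = 3, minimum C = 63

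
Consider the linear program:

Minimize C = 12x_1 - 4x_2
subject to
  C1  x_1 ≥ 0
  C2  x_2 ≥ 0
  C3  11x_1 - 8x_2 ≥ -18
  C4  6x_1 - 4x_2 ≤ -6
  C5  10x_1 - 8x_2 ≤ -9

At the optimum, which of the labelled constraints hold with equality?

C1 and C3

Corner points and C = 12x_1 - 4x_2:
  (0, 9/4) → C = -9
  (0, 3/2) → C = -6
  (6, 21/2) → C = 30

The minimum is at (0, 9/4). Substituting into each constraint, equality holds for C1 and C3; the remaining constraints have slack.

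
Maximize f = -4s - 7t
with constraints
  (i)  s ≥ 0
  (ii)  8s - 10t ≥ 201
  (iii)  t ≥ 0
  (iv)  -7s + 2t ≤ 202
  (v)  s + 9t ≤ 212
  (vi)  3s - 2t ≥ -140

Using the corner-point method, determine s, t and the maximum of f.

Corner points and f = -4s - 7t:
  (201/8, 0) → f = -201/2
  (3929/82, 1495/82) → f = -26181/82
  (212, 0) → f = -848

s = 201/8, t = 0, maximum f = -201/2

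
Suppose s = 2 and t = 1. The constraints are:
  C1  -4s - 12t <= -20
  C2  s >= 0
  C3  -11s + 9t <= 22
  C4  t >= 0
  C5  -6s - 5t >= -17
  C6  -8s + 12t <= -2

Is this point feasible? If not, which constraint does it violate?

C1: -20 ≤ -20 ✓
C2: 2 ≥ 0 ✓
C3: -13 ≤ 22 ✓
C4: 1 ≥ 0 ✓
C5: -17 ≥ -17 ✓
C6: -4 ≤ -2 ✓

feasible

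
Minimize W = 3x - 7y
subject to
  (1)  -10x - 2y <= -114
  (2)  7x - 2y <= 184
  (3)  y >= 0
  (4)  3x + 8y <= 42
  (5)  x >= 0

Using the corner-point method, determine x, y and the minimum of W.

x = 414/37, y = 39/37, minimum W = 969/37

Vertices and W = 3x - 7y:
  (57/5, 0) → W = 171/5
  (414/37, 39/37) → W = 969/37
  (14, 0) → W = 42

The binding constraints are -10x - 2y = -114 and 3x + 8y = 42.
Solving simultaneously gives x = 414/37, y = 39/37.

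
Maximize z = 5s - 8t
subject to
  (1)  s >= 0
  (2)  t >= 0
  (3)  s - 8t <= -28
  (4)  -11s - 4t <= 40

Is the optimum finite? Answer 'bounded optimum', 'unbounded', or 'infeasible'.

unbounded

From the feasible point (0, 7/2), moving in the direction (8, 1) keeps every constraint satisfied while z increases without bound.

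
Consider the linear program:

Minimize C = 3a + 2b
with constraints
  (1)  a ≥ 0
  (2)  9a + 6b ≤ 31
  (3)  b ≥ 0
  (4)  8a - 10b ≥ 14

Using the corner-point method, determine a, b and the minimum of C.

Extreme points and C = 3a + 2b:
  (31/9, 0) → C = 31/3
  (197/69, 61/69) → C = 31/3
  (7/4, 0) → C = 21/4

a = 7/4, b = 0, minimum C = 21/4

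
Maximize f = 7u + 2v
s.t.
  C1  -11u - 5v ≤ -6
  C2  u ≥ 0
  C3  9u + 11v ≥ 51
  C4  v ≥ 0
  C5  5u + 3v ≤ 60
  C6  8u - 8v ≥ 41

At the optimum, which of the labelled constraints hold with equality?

Feasible corners and f = 7u + 2v:
  (17/3, 0) → f = 119/3
  (859/160, 39/160) → f = 6091/160
  (12, 0) → f = 84
  (603/64, 275/64) → f = 4771/64

The maximum is at (12, 0). Substituting into each constraint, equality holds for C4 and C5; the remaining constraints have slack.

C4 and C5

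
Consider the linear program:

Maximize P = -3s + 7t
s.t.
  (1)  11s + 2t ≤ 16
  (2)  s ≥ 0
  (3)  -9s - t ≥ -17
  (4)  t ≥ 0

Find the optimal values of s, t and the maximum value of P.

Vertices and P = -3s + 7t:
  (0, 8) → P = 56
  (16/11, 0) → P = -48/11
  (0, 0) → P = 0

The binding constraints are 11s + 2t = 16 and s = 0.
Solving simultaneously gives s = 0, t = 8.

s = 0, t = 8, maximum P = 56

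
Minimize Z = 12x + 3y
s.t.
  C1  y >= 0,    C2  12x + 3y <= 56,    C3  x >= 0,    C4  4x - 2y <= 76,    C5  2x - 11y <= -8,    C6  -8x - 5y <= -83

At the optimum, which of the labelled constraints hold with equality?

Vertices and Z = 12x + 3y:
  (0, 56/3) → Z = 56
  (31/36, 137/9) → Z = 56
  (0, 83/5) → Z = 249/5

The minimum is at (0, 83/5). Substituting into each constraint, equality holds for C3 and C6; the remaining constraints have slack.

C3 and C6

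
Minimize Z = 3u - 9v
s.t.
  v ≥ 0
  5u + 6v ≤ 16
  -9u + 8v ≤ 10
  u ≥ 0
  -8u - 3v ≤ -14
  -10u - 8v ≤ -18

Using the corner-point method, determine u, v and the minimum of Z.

u = 12/11, v = 58/33, minimum Z = -138/11

Corner points and Z = 3u - 9v:
  (16/5, 0) → Z = 48/5
  (9/5, 0) → Z = 27/5
  (12/11, 58/33) → Z = -138/11
  (29/17, 2/17) → Z = 69/17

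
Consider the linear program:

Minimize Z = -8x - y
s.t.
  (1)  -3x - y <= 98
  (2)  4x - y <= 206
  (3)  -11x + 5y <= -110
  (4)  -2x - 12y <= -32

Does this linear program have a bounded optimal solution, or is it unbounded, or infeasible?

bounded optimum

Vertices and Z = -8x - y:
  (920/9, 1826/9) → Z = -3062/3
  (1252/25, -142/25) → Z = -9874/25
  (740/71, 66/71) → Z = -5986/71
The feasible region has finitely many vertices and no improving ray; the minimum is -3062/3 at (920/9, 1826/9).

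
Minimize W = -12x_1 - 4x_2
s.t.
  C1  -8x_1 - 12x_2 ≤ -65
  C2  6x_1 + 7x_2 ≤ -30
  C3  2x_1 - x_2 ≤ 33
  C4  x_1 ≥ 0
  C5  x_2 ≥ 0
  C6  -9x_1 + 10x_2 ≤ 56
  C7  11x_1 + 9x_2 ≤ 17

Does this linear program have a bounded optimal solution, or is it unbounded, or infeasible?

infeasible

The boundaries -9x_1 + 10x_2 = 56 and 11x_1 + 9x_2 = 17 meet at (-334/191, 769/191), but that point violates -8x_1 - 12x_2 ≤ -65. Every candidate vertex is excluded by some other constraint, so the feasible region is empty.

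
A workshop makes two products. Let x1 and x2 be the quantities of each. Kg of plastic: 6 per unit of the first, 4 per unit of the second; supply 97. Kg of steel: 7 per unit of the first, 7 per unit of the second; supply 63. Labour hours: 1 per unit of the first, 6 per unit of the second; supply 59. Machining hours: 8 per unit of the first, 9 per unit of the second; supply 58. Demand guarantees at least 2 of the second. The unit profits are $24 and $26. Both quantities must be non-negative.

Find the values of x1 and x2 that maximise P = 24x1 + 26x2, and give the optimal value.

Extreme points and P = 24x1 + 26x2:
  (0, 58/9) → P = 1508/9
  (0, 2) → P = 52
  (5, 2) → P = 172

The optimum lies where 8x1 + 9x2 = 58 and x2 = 2.
Solving simultaneously gives x1 = 5, x2 = 2.

x1 = 5, x2 = 2, maximum P = 172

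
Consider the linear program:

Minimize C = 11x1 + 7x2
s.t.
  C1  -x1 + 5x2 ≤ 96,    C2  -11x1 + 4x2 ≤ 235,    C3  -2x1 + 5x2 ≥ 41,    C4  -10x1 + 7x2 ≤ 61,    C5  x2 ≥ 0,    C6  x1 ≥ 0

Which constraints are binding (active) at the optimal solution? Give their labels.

Extreme points and C = 11x1 + 7x2:
  (55, 151/5) → C = 4082/5
  (367/43, 899/43) → C = 10330/43
  (0, 41/5) → C = 287/5
  (0, 61/7) → C = 61

The minimum is at (0, 41/5). Substituting into each constraint, equality holds for C3 and C6; the remaining constraints have slack.

C3 and C6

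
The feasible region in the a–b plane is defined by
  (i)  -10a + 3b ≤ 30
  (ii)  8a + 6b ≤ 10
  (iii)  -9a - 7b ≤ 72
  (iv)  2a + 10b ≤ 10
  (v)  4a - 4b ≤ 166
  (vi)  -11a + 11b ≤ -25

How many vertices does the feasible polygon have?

Of the 14 pairwise boundary intersections, those satisfying every inequality are:
  (37/2, -23)
  (130/77, -45/77)
  (437/32, -891/32)
  (-617/176, -1017/176)

4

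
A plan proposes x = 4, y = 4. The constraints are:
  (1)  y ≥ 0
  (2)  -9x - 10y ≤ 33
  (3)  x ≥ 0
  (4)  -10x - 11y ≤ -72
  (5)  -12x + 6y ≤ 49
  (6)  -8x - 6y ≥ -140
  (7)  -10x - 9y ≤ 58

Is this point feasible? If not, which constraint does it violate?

(1): 4 ≥ 0 ✓
(2): -76 ≤ 33 ✓
(3): 4 ≥ 0 ✓
(4): -84 ≤ -72 ✓
(5): -24 ≤ 49 ✓
(6): -56 ≥ -140 ✓
(7): -76 ≤ 58 ✓

feasible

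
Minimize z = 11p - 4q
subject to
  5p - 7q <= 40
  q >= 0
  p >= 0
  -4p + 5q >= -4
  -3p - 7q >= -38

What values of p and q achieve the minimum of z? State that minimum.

p = 0, q = 38/7, minimum z = -152/7

Extreme points and z = 11p - 4q:
  (0, 0) → z = 0
  (1, 0) → z = 11
  (0, 38/7) → z = -152/7
  (218/43, 140/43) → z = 1838/43

The optimum lies where p = 0 and -3p - 7q = -38.
Solving simultaneously gives p = 0, q = 38/7.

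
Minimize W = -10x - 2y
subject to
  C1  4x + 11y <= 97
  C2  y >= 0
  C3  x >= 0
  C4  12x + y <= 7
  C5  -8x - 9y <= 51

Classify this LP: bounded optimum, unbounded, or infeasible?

bounded optimum

Vertices and W = -10x - 2y:
  (0, 0) → W = 0
  (7/12, 0) → W = -35/6
  (0, 7) → W = -14
The feasible region has finitely many vertices and no improving ray; the minimum is -14 at (0, 7).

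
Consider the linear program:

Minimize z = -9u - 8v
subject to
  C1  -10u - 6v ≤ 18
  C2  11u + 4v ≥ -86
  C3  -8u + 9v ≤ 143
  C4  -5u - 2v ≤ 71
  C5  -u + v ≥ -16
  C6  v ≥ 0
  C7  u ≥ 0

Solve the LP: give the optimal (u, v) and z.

Extreme points and z = -9u - 8v:
  (287, 271) → z = -4751
  (0, 143/9) → z = -1144/9
  (16, 0) → z = -144
  (0, 0) → z = 0

The binding constraints are -8u + 9v = 143 and -u + v = -16.
Solving simultaneously gives u = 287, v = 271.

u = 287, v = 271, minimum z = -4751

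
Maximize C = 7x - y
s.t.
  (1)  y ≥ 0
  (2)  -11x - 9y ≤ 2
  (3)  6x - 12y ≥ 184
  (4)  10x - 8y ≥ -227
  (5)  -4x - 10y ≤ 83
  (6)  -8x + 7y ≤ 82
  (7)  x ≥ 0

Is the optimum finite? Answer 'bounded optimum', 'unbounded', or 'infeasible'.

unbounded

From the feasible point (92/3, 0), moving in the direction (12, 6) keeps every constraint satisfied while C increases without bound.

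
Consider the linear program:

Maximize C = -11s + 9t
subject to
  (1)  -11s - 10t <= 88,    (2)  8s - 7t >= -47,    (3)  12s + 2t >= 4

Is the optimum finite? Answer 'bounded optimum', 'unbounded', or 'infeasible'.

Vertices and C = -11s + 9t:
  (108/49, -550/49) → C = -6138/49
  (-33/50, 149/25) → C = 609/10
The feasible region has finitely many vertices and no improving ray; the maximum is 609/10 at (-33/50, 149/25).

bounded optimum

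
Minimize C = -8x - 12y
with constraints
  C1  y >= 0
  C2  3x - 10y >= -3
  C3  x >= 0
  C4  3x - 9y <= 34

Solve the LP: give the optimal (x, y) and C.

Extreme points and C = -8x - 12y:
  (0, 0) → C = 0
  (34/3, 0) → C = -272/3
  (0, 3/10) → C = -18/5
  (367/3, 37) → C = -4268/3

At the optimal vertex, 3x - 10y = -3 and 3x - 9y = 34.
Solving simultaneously gives x = 367/3, y = 37.

x = 367/3, y = 37, minimum C = -4268/3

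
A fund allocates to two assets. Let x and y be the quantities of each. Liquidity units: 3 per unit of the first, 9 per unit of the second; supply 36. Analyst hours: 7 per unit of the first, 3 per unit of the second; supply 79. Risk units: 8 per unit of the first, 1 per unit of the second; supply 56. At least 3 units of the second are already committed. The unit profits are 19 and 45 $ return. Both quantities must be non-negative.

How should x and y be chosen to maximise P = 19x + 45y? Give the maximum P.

Extreme points and P = 19x + 45y:
  (0, 4) → P = 180
  (0, 3) → P = 135
  (3, 3) → P = 192

The binding constraints are 3x + 9y = 36 and y = 3.
Solving simultaneously gives x = 3, y = 3.

x = 3, y = 3, maximum P = 192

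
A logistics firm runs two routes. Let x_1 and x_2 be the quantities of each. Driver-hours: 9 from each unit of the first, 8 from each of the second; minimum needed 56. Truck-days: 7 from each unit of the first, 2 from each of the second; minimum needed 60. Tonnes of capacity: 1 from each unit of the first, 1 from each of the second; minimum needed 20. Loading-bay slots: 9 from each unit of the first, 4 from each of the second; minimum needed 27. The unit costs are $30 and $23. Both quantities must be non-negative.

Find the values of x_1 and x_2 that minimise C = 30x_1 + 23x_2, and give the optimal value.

Vertices and C = 30x_1 + 23x_2:
  (0, 30) → C = 690
  (20, 0) → C = 600
  (4, 16) → C = 488
The feasible region is unbounded (it extends along (0, 1), (1, 0)), but C strictly increases along every unbounded feasible direction, so there is no improving ray and the minimum is attained at a vertex.

x_1 = 4, x_2 = 16, minimum C = 488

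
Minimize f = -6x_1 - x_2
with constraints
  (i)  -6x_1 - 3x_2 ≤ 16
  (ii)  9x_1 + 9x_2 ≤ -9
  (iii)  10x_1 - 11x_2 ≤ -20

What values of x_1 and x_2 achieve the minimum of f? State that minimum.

Vertices and f = -6x_1 - x_2:
  (-13/3, 10/3) → f = 68/3
  (-59/24, -5/12) → f = 91/6
  (-31/21, 10/21) → f = 176/21

The optimum lies where 9x_1 + 9x_2 = -9 and 10x_1 - 11x_2 = -20.
Solving simultaneously gives x_1 = -31/21, x_2 = 10/21.

x_1 = -31/21, x_2 = 10/21, minimum f = 176/21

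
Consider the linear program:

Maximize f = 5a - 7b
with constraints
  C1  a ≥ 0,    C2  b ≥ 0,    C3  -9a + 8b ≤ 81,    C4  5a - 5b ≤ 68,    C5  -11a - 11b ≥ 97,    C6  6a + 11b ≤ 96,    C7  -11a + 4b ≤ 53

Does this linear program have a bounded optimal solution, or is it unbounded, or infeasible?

The boundaries a = 0 and b = 0 meet at (0, 0), but that point violates -11a - 11b ≥ 97. Every candidate vertex is excluded by some other constraint, so the feasible region is empty.

infeasible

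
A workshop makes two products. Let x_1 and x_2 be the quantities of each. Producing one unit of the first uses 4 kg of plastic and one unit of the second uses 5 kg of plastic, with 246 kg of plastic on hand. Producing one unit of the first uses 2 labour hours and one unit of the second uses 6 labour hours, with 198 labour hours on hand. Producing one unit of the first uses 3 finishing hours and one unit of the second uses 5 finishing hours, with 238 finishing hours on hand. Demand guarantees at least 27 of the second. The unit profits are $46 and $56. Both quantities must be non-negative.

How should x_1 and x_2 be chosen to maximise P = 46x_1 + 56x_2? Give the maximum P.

x_1 = 18, x_2 = 27, maximum P = 2340

Extreme points and P = 46x_1 + 56x_2:
  (0, 33) → P = 1848
  (0, 27) → P = 1512
  (18, 27) → P = 2340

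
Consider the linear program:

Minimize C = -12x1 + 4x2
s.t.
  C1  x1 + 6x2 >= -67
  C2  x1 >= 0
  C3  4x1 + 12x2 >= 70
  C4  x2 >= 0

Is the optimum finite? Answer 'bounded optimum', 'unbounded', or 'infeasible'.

unbounded

From the feasible point (0, 35/6), moving in the direction (1, 0) keeps every constraint satisfied while C decreases without bound.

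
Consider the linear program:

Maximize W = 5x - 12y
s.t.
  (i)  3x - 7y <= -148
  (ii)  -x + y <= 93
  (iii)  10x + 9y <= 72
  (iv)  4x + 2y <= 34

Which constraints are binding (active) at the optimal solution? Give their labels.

(i) and (ii)

Extreme points and W = 5x - 12y:
  (-503/4, -131/4) → W = -943/4
  (-828/97, 1696/97) → W = -24492/97
  (-765/19, 1002/19) → W = -15849/19

The maximum is at (-503/4, -131/4). Substituting into each constraint, equality holds for (i) and (ii); the remaining constraints have slack.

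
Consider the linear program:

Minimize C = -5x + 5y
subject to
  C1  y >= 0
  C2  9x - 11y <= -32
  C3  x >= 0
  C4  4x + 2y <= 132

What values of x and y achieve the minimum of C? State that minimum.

x = 694/31, y = 658/31, minimum C = -180/31

Feasible corners and C = -5x + 5y:
  (0, 32/11) → C = 160/11
  (694/31, 658/31) → C = -180/31
  (0, 66) → C = 330

The binding constraints are 9x - 11y = -32 and 4x + 2y = 132.
Solving simultaneously gives x = 694/31, y = 658/31.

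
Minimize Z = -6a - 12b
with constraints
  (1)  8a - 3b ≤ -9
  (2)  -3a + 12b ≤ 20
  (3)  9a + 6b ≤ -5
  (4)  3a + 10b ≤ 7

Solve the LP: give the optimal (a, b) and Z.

Extreme points and Z = -6a - 12b:
  (-23/25, 41/75) → Z = -26/25
  (-58/33, 27/22) → Z = -46/11
  (-23/18, 13/12) → Z = -16/3
The feasible region is unbounded (it extends along (-4, -1), (-3, -8)), but Z strictly increases along every unbounded feasible direction, so there is no improving ray and the minimum is attained at a vertex.

At the optimal vertex, 9a + 6b = -5 and 3a + 10b = 7.
Solving simultaneously gives a = -23/18, b = 13/12.

a = -23/18, b = 13/12, minimum Z = -16/3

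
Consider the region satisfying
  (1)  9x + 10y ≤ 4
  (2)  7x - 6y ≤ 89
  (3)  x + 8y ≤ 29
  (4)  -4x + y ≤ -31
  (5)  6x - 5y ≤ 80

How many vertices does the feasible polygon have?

3

Of the 10 pairwise boundary intersections, those satisfying every inequality are:
  (457/62, -773/124)
  (314/49, -263/49)
  (97/17, -139/17)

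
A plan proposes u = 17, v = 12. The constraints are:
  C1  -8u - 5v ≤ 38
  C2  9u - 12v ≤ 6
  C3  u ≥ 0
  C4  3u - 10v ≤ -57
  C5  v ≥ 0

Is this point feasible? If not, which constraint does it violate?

Constraint C2: 9u - 12v = 9, which is not ≤ 6. All other constraints are satisfied.

not feasible — violates C2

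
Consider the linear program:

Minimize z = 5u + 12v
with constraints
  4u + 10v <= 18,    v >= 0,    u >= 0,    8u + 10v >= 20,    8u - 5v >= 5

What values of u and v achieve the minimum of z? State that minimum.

u = 5/2, v = 0, minimum z = 25/2

Feasible corners and z = 5u + 12v:
  (9/2, 0) → z = 45/2
  (7/5, 31/25) → z = 547/25
  (5/2, 0) → z = 25/2
  (5/4, 1) → z = 73/4

The binding constraints are v = 0 and 8u + 10v = 20.
Solving simultaneously gives u = 5/2, v = 0.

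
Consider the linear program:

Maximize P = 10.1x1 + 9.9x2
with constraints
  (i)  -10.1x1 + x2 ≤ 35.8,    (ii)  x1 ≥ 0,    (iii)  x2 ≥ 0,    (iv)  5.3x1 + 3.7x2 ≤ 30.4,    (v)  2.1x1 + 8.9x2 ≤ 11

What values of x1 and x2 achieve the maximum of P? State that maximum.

Corner points and P = 10.1x1 + 9.9x2:
  (0, 0) → P = 0
  (0, 110/89) → P = 1089/89
  (110/21, 0) → P = 1111/21

x1 = 110/21, x2 = 0, maximum P = 1111/21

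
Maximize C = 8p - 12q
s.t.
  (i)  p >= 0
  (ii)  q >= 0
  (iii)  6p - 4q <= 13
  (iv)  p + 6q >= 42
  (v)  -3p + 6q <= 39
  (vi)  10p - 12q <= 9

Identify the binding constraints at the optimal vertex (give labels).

(iii) and (iv)

Feasible corners and C = 8p - 12q:
  (123/20, 239/40) → C = -45/2
  (39/4, 91/8) → C = -117/2
  (3/4, 55/8) → C = -153/2

The maximum is at (123/20, 239/40). Substituting into each constraint, equality holds for (iii) and (iv); the remaining constraints have slack.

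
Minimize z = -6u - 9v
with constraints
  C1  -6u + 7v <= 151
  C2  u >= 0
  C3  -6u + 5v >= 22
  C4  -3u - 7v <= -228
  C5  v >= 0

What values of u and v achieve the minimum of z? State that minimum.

u = 601/12, v = 129/2, minimum z = -881

Feasible corners and z = -6u - 9v:
  (601/12, 129/2) → z = -881
  (77/9, 607/21) → z = -6541/21
  (986/57, 478/19) → z = -6274/19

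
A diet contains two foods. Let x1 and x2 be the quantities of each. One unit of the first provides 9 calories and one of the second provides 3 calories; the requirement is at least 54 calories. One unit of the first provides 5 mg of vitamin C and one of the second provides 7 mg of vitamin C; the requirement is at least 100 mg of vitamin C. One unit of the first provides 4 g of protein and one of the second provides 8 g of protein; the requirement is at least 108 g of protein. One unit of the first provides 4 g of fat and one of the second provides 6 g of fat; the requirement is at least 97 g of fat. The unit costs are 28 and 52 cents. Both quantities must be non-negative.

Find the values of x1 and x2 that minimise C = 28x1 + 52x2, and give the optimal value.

Corner points and C = 28x1 + 52x2:
  (0, 18) → C = 936
  (27, 0) → C = 756
  (11/14, 219/14) → C = 5848/7
  (16, 11/2) → C = 734
The feasible region is unbounded (it extends along (0, 1), (1, 0)), but C strictly increases along every unbounded feasible direction, so there is no improving ray and the minimum is attained at a vertex.

x1 = 16, x2 = 11/2, minimum C = 734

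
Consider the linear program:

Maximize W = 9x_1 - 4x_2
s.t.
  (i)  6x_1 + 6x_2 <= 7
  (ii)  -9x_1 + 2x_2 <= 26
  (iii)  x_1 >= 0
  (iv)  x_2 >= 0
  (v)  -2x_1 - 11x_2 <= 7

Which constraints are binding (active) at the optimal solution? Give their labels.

(i) and (iv)

Feasible corners and W = 9x_1 - 4x_2:
  (0, 7/6) → W = -14/3
  (7/6, 0) → W = 21/2
  (0, 0) → W = 0

The maximum is at (7/6, 0). Substituting into each constraint, equality holds for (i) and (iv); the remaining constraints have slack.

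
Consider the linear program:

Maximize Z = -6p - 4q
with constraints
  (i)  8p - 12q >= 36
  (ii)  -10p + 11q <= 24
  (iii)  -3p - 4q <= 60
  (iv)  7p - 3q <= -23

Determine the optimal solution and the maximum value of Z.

Extreme points and Z = -6p - 4q:
  (-144/17, -147/17) → Z = 1452/17
  (-32/5, -109/15) → Z = 1012/15
  (-272/37, -351/37) → Z = 3036/37

p = -144/17, q = -147/17, maximum Z = 1452/17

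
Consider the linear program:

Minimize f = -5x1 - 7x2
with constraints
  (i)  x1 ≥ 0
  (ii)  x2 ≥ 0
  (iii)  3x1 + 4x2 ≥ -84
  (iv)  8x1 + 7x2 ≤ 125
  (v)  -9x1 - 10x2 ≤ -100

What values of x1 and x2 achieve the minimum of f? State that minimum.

x1 = 0, x2 = 125/7, minimum f = -125

Extreme points and f = -5x1 - 7x2:
  (0, 125/7) → f = -125
  (0, 10) → f = -70
  (125/8, 0) → f = -625/8
  (100/9, 0) → f = -500/9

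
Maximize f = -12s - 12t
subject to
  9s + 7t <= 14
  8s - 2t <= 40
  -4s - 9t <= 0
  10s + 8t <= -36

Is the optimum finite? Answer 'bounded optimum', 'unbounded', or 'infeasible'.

From the feasible point (-162/29, 72/29), moving in the direction (-9, 4) keeps every constraint satisfied while f increases without bound.

unbounded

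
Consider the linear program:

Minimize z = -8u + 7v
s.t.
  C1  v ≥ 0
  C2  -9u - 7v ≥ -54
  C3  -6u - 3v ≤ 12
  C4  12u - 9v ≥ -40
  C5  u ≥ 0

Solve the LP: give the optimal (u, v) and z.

u = 6, v = 0, minimum z = -48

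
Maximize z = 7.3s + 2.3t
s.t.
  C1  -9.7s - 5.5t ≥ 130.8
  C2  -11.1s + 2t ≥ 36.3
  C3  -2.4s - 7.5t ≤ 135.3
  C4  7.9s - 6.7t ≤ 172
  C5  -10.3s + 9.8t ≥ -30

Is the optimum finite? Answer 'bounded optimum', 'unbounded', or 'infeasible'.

bounded optimum

Extreme points and z = 7.3s + 2.3t:
  (-37228/5057, -54608/5057) → z = -1986814/25285
  (-36698/3359, -48853/3359) → z = -3802573/33590
The feasible region has finitely many vertices and no improving ray; the maximum is -1986814/25285 at (-37228/5057, -54608/5057).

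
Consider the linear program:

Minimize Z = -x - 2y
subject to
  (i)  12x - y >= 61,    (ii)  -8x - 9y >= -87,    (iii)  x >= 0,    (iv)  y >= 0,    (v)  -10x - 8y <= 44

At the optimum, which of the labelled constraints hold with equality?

(i) and (ii)

Corner points and Z = -x - 2y:
  (159/29, 139/29) → Z = -437/29
  (61/12, 0) → Z = -61/12
  (87/8, 0) → Z = -87/8

The minimum is at (159/29, 139/29). Substituting into each constraint, equality holds for (i) and (ii); the remaining constraints have slack.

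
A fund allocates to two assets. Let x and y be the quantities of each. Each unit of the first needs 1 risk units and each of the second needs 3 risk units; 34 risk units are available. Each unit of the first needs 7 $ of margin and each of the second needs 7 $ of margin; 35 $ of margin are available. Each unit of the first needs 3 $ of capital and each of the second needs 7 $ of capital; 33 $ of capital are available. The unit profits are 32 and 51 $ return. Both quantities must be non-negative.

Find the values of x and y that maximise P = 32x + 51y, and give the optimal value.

At the optimal vertex, 7x + 7y = 35 and 3x + 7y = 33.
Solving simultaneously gives x = 1/2, y = 9/2.

x = 1/2, y = 9/2, maximum P = 491/2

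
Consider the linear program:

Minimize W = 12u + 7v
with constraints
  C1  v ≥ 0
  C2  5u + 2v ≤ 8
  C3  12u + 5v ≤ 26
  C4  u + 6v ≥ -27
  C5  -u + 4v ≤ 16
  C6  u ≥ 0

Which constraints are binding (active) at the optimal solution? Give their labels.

Corner points and W = 12u + 7v:
  (8/5, 0) → W = 96/5
  (0, 0) → W = 0
  (0, 4) → W = 28

The minimum is at (0, 0). Substituting into each constraint, equality holds for C1 and C6; the remaining constraints have slack.

C1 and C6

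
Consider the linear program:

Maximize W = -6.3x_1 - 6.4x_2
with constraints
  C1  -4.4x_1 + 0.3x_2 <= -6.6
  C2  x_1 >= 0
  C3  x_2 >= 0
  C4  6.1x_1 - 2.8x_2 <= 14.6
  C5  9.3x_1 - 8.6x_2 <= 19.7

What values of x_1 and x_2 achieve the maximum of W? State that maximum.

x_1 = 1.5, x_2 = 0, maximum W = -9.45

The feasible region is unbounded (it extends along (3, 44), (28, 61)), but W strictly decreases along every unbounded feasible direction, so there is no improving ray and the maximum is attained at a vertex.

At the optimal vertex, -4.4x_1 + 0.3x_2 = -6.6 and x_2 = 0.
Solving simultaneously gives x_1 = 3/2, x_2 = 0.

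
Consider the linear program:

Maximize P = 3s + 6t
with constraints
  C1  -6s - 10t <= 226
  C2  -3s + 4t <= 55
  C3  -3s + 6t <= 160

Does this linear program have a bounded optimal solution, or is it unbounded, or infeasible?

unbounded

From the feasible point (-727/27, -58/9), moving in the direction (6, 3) keeps every constraint satisfied while P increases without bound.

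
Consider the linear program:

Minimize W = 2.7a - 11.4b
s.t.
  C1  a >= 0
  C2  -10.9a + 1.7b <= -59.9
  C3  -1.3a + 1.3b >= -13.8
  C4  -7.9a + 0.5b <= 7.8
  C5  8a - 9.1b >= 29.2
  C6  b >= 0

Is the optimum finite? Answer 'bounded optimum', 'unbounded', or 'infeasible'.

bounded optimum

Extreme points and W = 2.7a - 11.4b:
  (1835/317, 596/317) → W = -18399/3170
  (599/109, 0) → W = 16173/1090
  (674/11, 7244/143) → W = -294621/715
  (138/13, 0) → W = 1863/65
The feasible region has finitely many vertices and no improving ray; the minimum is -294621/715 at (674/11, 7244/143).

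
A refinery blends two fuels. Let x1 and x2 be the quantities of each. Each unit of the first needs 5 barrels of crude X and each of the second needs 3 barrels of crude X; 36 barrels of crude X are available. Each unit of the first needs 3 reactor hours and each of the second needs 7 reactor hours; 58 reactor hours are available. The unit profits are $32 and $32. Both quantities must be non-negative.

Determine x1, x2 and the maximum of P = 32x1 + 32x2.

x1 = 3, x2 = 7, maximum P = 320

Feasible corners and P = 32x1 + 32x2:
  (0, 0) → P = 0
  (0, 58/7) → P = 1856/7
  (36/5, 0) → P = 1152/5
  (3, 7) → P = 320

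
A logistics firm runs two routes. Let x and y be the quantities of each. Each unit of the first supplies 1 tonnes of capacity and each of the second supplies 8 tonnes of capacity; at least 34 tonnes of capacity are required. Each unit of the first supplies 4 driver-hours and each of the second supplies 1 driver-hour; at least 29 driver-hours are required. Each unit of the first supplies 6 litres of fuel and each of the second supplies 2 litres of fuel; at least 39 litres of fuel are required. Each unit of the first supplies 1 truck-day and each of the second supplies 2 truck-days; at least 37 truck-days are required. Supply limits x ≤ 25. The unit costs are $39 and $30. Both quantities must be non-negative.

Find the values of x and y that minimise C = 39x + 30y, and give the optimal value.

Feasible corners and C = 39x + 30y:
  (0, 29) → C = 870
  (3, 17) → C = 627
  (25, 6) → C = 1155
The feasible region is unbounded (it extends along (0, 1)), but C strictly increases along every unbounded feasible direction, so there is no improving ray and the minimum is attained at a vertex.

x = 3, y = 17, minimum C = 627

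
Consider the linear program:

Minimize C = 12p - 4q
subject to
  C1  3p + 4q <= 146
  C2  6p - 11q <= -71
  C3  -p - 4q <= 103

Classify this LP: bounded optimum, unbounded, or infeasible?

unbounded

From the feasible point (1322/57, 363/19), moving in the direction (-4, 1) keeps every constraint satisfied while C decreases without bound.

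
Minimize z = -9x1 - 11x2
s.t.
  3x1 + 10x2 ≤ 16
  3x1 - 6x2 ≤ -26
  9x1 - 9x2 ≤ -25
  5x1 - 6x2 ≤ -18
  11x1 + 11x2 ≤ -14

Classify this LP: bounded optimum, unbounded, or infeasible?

Extreme points and z = -9x1 - 11x2:
  (-316/77, 218/77) → z = 446/77
  (-370/99, 244/99) → z = 646/99
The feasible region has finitely many vertices and no improving ray; the minimum is 446/77 at (-316/77, 218/77).

bounded optimum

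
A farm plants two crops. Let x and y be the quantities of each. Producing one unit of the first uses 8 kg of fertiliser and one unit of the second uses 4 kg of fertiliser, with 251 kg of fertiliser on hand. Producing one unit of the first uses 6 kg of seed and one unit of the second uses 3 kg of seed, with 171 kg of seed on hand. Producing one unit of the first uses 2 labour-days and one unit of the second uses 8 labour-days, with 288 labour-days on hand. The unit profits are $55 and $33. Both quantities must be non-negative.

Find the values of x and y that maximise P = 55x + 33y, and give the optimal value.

x = 12, y = 33, maximum P = 1749

Corner points and P = 55x + 33y:
  (0, 0) → P = 0
  (0, 36) → P = 1188
  (57/2, 0) → P = 3135/2
  (12, 33) → P = 1749

At the optimal vertex, 6x + 3y = 171 and 2x + 8y = 288.
Solving simultaneously gives x = 12, y = 33.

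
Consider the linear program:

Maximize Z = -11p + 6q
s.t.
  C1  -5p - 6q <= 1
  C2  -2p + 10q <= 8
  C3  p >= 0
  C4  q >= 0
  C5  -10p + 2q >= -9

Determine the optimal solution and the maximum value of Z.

p = 0, q = 4/5, maximum Z = 24/5

Vertices and Z = -11p + 6q:
  (0, 4/5) → Z = 24/5
  (53/48, 49/48) → Z = -289/48
  (0, 0) → Z = 0
  (9/10, 0) → Z = -99/10

The binding constraints are -2p + 10q = 8 and p = 0.
Solving simultaneously gives p = 0, q = 4/5.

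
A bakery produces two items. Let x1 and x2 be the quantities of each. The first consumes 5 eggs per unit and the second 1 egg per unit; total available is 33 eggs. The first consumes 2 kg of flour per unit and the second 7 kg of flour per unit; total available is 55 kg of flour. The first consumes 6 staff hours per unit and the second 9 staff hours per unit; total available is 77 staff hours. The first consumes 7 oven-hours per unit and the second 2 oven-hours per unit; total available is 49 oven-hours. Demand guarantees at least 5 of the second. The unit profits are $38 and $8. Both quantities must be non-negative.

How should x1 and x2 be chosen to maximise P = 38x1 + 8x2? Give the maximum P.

x1 = 16/3, x2 = 5, maximum P = 728/3

Extreme points and P = 38x1 + 8x2:
  (0, 55/7) → P = 440/7
  (0, 5) → P = 40
  (11/6, 22/3) → P = 385/3
  (16/3, 5) → P = 728/3

The binding constraints are 6x1 + 9x2 = 77 and x2 = 5.
Solving simultaneously gives x1 = 16/3, x2 = 5.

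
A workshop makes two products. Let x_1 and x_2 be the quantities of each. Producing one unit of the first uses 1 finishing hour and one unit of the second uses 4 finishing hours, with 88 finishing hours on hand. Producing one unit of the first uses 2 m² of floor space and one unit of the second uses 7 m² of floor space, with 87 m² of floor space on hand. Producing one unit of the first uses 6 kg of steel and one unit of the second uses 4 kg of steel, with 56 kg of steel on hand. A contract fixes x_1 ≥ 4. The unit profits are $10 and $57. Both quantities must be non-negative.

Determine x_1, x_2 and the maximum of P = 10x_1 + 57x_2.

Extreme points and P = 10x_1 + 57x_2:
  (28/3, 0) → P = 280/3
  (4, 0) → P = 40
  (4, 8) → P = 496

x_1 = 4, x_2 = 8, maximum P = 496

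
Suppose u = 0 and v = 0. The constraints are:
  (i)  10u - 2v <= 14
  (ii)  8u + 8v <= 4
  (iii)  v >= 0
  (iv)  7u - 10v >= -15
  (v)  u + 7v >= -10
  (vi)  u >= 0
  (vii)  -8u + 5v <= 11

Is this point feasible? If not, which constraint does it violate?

(i): 0 ≤ 14 ✓
(ii): 0 ≤ 4 ✓
(iii): 0 ≥ 0 ✓
(iv): 0 ≥ -15 ✓
(v): 0 ≥ -10 ✓
(vi): 0 ≥ 0 ✓
(vii): 0 ≤ 11 ✓

feasible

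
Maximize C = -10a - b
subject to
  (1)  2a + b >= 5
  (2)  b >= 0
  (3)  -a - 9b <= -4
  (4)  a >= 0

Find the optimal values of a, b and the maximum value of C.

a = 0, b = 5, maximum C = -5

Vertices and C = -10a - b:
  (41/17, 3/17) → C = -413/17
  (0, 5) → C = -5
  (4, 0) → C = -40
The feasible region is unbounded (it extends along (0, 1), (1, 0)), but C strictly decreases along every unbounded feasible direction, so there is no improving ray and the maximum is attained at a vertex.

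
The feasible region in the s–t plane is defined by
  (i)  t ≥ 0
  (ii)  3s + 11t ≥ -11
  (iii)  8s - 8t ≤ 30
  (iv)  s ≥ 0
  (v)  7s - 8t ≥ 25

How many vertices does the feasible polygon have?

3

Of the 10 pairwise boundary intersections, those satisfying every inequality are:
  (15/4, 0)
  (25/7, 0)
  (5, 5/4)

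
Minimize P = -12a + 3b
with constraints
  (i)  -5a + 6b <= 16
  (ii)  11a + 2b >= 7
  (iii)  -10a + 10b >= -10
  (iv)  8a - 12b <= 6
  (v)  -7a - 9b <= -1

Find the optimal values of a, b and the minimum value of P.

Vertices and P = -12a + 3b:
  (5/38, 211/76) → P = 27/4
  (22, 21) → P = -201
  (24/37, -5/74) → P = -591/74
  (3/2, 1/2) → P = -33/2

At the optimal vertex, -5a + 6b = 16 and -10a + 10b = -10.
Solving simultaneously gives a = 22, b = 21.

a = 22, b = 21, minimum P = -201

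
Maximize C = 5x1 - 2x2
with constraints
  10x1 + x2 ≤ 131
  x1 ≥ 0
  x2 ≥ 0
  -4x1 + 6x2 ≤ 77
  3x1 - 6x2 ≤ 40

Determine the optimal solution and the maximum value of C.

x1 = 131/10, x2 = 0, maximum C = 131/2

The optimum lies where 10x1 + x2 = 131 and x2 = 0.
Solving simultaneously gives x1 = 131/10, x2 = 0.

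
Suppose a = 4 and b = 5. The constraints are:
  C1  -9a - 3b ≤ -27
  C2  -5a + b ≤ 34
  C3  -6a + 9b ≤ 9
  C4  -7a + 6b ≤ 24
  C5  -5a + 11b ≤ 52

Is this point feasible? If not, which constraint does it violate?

not feasible — violates C3

Constraint C3: -6a + 9b = 21, which is not ≤ 9. All other constraints are satisfied.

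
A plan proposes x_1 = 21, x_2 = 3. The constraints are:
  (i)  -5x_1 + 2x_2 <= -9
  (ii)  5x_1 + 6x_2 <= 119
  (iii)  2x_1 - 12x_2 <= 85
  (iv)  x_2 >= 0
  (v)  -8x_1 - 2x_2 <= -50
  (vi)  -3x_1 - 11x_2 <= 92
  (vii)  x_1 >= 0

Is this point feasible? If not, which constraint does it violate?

Constraint (ii): 5x_1 + 6x_2 = 123, which is not ≤ 119. All other constraints are satisfied.

not feasible — violates (ii)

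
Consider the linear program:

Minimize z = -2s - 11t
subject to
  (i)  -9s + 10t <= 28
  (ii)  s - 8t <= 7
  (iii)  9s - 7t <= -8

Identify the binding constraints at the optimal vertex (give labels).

(i) and (iii)

Corner points and z = -2s - 11t:
  (-147/31, -91/62) → z = 1589/62
  (116/27, 20/3) → z = -2212/27
  (-113/65, -71/65) → z = 1007/65

The minimum is at (116/27, 20/3). Substituting into each constraint, equality holds for (i) and (iii); the remaining constraints have slack.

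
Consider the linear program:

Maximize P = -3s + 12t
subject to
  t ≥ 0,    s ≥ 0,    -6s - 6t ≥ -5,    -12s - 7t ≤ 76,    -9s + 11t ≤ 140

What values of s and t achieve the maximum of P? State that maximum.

s = 0, t = 5/6, maximum P = 10

Extreme points and P = -3s + 12t:
  (0, 0) → P = 0
  (5/6, 0) → P = -5/2
  (0, 5/6) → P = 10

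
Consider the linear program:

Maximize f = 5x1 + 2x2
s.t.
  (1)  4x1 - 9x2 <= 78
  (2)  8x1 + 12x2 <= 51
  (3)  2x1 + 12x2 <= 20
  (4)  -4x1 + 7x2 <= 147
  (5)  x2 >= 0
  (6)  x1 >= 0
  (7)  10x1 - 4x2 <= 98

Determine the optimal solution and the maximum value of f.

x1 = 51/8, x2 = 0, maximum f = 255/8

Vertices and f = 5x1 + 2x2:
  (31/6, 29/36) → f = 247/9
  (51/8, 0) → f = 255/8
  (0, 5/3) → f = 10/3
  (0, 0) → f = 0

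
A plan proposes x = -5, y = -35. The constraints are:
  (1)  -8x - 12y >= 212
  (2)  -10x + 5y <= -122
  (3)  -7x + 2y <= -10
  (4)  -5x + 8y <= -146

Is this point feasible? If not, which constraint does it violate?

(1): 460 ≥ 212 ✓
(2): -125 ≤ -122 ✓
(3): -35 ≤ -10 ✓
(4): -255 ≤ -146 ✓

feasible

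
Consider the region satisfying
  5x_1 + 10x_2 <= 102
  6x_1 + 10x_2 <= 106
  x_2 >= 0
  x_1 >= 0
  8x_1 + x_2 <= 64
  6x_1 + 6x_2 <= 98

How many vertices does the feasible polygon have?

5

The feasible vertices (each the meet of two boundaries and inside every other half-plane) are:
  (4, 41/5)
  (0, 51/5)
  (267/37, 232/37)
  (0, 0)
  (8, 0)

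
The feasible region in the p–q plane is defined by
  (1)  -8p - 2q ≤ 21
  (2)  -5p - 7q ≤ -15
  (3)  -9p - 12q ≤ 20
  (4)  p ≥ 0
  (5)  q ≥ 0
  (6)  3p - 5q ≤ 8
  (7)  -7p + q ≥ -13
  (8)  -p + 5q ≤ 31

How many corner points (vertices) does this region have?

The feasible vertices (each the meet of two boundaries and inside every other half-plane) are:
  (0, 15/7)
  (53/27, 20/27)
  (0, 31/5)
  (48/17, 115/17)

4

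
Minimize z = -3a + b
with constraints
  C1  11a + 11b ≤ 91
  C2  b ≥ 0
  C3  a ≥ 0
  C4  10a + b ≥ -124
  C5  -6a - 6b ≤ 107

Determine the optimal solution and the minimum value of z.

a = 91/11, b = 0, minimum z = -273/11

Vertices and z = -3a + b:
  (91/11, 0) → z = -273/11
  (0, 91/11) → z = 91/11
  (0, 0) → z = 0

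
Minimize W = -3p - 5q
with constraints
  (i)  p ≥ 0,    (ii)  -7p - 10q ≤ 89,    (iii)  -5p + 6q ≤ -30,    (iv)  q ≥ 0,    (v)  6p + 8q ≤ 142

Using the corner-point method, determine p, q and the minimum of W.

Vertices and W = -3p - 5q:
  (6, 0) → W = -18
  (273/19, 265/38) → W = -2963/38
  (71/3, 0) → W = -71

At the optimal vertex, -5p + 6q = -30 and 6p + 8q = 142.
Solving simultaneously gives p = 273/19, q = 265/38.

p = 273/19, q = 265/38, minimum W = -2963/38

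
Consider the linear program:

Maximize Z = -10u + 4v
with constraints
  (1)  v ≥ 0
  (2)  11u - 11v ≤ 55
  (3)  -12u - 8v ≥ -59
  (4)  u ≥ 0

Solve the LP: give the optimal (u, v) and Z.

u = 0, v = 59/8, maximum Z = 59/2

Corner points and Z = -10u + 4v:
  (59/12, 0) → Z = -295/6
  (0, 0) → Z = 0
  (0, 59/8) → Z = 59/2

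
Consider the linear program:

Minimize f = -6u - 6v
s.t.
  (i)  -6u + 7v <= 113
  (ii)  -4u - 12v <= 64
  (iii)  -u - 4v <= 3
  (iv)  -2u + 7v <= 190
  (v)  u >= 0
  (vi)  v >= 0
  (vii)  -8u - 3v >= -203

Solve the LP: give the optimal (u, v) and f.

The binding constraints are -6u + 7v = 113 and -8u - 3v = -203.
Solving simultaneously gives u = 541/37, v = 1061/37.

u = 541/37, v = 1061/37, minimum f = -9612/37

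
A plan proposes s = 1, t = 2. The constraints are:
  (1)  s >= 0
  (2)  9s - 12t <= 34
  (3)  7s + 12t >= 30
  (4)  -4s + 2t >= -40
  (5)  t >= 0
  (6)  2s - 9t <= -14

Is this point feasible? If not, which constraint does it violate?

(1): 1 ≥ 0 ✓
(2): -15 ≤ 34 ✓
(3): 31 ≥ 30 ✓
(4): 0 ≥ -40 ✓
(5): 2 ≥ 0 ✓
(6): -16 ≤ -14 ✓

feasible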